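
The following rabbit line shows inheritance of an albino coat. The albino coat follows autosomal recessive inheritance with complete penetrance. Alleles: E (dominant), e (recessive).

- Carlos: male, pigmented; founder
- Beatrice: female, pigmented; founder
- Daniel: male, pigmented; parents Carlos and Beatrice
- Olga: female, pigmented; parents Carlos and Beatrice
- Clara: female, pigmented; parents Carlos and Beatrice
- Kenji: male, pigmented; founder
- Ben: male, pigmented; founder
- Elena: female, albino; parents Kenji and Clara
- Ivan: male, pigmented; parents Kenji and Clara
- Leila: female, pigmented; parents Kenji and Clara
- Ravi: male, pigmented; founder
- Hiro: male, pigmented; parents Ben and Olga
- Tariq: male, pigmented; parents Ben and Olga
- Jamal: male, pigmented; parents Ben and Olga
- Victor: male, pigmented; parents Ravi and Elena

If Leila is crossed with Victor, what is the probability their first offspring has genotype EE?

Kenji is pigmented so carries E and passed e to Elena (ee), so Kenji is Ee.
Clara is pigmented so carries E and passed e to Elena (ee), so Clara is Ee.
Leila is a pigmented offspring of Kenji (Ee) × Clara (Ee), whose cross gives 1/4 EE : 1/2 Ee : 1/4 ee; conditioning on being pigmented, Leila is EE with probability 1/3, Ee with probability 2/3.
Victor is pigmented so carries E and received e from Elena (ee), so Victor is Ee.
Summing over parental genotype combinations, P(offspring has genotype EE) = 1/3·1/2 + 2/3·1/4 = 1/3.

1/3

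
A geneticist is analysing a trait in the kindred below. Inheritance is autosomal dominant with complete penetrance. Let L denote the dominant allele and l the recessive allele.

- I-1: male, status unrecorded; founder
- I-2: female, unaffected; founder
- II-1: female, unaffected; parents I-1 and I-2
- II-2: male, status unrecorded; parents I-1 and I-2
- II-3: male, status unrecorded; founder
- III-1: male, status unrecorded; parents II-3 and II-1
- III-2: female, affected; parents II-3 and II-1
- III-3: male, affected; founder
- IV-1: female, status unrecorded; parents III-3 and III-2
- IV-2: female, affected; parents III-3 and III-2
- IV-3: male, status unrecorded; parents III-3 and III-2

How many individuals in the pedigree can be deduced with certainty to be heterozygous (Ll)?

Obligate heterozygotes: III-2 is affected so carries L and received l from II-1 (ll), so III-2 is Ll.
Every other individual is either homozygous by phenotype or has at least one consistent homozygous assignment, so the count is 1.

1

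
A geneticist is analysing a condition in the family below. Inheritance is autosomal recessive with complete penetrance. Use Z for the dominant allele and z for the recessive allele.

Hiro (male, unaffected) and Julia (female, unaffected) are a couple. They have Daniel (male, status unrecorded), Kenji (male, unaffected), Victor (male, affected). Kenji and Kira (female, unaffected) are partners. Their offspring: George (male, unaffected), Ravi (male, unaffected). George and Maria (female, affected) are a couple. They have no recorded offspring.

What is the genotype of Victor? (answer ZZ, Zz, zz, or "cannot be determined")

Victor is affected, so Victor is zz.

zz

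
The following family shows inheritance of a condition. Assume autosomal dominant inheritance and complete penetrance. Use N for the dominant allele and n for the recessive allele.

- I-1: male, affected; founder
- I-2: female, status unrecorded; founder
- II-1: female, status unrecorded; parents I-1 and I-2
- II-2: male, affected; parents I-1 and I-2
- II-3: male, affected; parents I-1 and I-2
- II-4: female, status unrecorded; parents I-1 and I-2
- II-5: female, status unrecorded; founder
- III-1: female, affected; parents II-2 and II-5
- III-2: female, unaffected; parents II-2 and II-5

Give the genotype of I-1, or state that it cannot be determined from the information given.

I-1's phenotype allows NN or Nn, and no parent or child forces a single allele at both positions; consistent genotype assignments exist with I-1 as NN or Nn.

cannot be determined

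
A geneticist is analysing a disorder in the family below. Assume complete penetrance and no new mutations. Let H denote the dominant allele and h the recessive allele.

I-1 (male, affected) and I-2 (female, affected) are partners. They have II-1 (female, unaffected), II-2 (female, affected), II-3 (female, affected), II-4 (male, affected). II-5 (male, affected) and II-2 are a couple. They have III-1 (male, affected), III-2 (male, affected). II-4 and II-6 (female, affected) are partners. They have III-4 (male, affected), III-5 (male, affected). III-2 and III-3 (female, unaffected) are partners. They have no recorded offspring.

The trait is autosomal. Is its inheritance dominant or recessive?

dominant

I-1 and I-2 are both affected yet have an unaffected child II-1. Under a recessive model two affected parents are homozygous and every child would be affected, so the trait cannot be recessive.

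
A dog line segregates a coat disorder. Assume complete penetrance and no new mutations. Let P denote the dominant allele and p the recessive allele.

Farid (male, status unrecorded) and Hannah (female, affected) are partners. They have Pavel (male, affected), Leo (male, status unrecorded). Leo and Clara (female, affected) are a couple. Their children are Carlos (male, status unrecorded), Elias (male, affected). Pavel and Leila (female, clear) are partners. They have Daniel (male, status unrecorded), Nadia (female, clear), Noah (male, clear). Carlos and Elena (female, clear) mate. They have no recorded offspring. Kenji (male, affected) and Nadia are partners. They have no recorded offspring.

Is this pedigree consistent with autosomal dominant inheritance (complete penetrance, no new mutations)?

A consistent assignment under autosomal dominant exists: Farid PP, Hannah Pp, Pavel Pp, Leo PP, Clara PP, Leila pp, Carlos PP, Elias PP, Elena pp, Daniel Pp, Nadia pp, Noah pp, Kenji PP.
In this assignment every recorded phenotype matches its genotype and every non-founder's genotype is obtainable from its parents' genotypes, so the pedigree is consistent.

Yes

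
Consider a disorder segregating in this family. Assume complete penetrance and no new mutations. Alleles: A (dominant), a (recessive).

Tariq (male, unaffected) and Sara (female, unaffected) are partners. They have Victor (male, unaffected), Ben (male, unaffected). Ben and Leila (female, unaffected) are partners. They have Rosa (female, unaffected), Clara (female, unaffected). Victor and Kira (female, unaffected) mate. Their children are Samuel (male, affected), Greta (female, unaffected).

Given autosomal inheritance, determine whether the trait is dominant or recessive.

Victor and Kira are both unaffected yet have an affected child Samuel. Under dominance, an affected child requires at least one affected parent, so the trait cannot be dominant.

recessive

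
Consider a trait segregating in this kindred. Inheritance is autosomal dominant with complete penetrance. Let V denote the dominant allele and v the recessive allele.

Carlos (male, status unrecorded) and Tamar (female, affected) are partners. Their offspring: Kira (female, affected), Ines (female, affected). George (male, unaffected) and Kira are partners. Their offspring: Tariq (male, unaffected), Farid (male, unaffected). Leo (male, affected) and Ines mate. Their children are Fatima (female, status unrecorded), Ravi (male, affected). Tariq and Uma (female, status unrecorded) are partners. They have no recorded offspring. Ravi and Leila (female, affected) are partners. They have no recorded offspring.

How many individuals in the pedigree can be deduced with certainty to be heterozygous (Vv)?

Obligate heterozygotes: Kira is affected so carries V and passed v to Tariq (vv), so Kira is Vv.
Every other individual is either homozygous by phenotype or has at least one consistent homozygous assignment, so the count is 1.

1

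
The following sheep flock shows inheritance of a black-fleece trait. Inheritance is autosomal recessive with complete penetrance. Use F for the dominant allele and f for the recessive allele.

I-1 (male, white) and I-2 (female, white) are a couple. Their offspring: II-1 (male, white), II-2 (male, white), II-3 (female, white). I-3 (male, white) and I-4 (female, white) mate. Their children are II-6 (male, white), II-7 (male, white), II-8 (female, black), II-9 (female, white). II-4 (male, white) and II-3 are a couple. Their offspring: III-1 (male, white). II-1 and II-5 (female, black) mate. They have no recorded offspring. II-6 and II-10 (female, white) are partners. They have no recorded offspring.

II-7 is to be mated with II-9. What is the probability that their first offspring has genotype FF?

4/9

I-3 is white so carries F and passed f to II-8 (ff), so I-3 is Ff.
I-4 is white so carries F and passed f to II-8 (ff), so I-4 is Ff.
II-7 is a white offspring of I-3 (Ff) × I-4 (Ff), whose cross gives 1/4 FF : 1/2 Ff : 1/4 ff; conditioning on being white, II-7 is FF with probability 1/3, Ff with probability 2/3.
II-9 is a white offspring of I-3 (Ff) × I-4 (Ff), whose cross gives 1/4 FF : 1/2 Ff : 1/4 ff; conditioning on being white, II-9 is FF with probability 1/3, Ff with probability 2/3.
Summing over parental genotype combinations, P(offspring has genotype FF) = 1/9·1 + 2/9·1/2 + 2/9·1/2 + 4/9·1/4 = 4/9.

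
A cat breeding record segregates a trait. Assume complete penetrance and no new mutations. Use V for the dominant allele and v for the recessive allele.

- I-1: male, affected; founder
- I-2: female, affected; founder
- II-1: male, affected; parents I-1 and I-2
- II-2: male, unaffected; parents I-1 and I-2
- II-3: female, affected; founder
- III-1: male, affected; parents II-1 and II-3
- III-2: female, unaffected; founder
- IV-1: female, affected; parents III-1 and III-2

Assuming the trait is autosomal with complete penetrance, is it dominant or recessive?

I-1 and I-2 are both affected yet have an unaffected child II-2. Under a recessive model two affected parents are homozygous and every child would be affected, so the trait cannot be recessive.

dominant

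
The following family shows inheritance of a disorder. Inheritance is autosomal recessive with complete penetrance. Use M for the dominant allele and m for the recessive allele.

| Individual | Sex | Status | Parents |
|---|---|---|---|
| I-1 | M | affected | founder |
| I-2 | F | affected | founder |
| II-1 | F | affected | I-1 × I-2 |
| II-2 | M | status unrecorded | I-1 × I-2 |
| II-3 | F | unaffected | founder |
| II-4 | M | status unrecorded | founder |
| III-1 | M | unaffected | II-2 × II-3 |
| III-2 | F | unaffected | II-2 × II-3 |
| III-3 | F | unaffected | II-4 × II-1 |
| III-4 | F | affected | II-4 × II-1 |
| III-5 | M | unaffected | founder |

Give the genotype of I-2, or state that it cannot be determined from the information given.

I-2 is affected, so I-2 is mm.

mm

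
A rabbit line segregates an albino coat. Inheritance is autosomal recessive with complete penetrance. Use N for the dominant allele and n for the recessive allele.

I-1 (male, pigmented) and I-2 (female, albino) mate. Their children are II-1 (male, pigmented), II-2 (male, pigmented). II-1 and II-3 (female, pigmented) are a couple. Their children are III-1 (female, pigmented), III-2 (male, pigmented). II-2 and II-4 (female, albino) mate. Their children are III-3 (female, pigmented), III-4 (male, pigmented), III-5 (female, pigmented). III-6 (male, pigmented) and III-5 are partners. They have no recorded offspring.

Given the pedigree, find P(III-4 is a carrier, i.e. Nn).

III-4 is pigmented so carries N and received n from II-4 (nn), so III-4 is Nn, giving P(Nn) = 1.

1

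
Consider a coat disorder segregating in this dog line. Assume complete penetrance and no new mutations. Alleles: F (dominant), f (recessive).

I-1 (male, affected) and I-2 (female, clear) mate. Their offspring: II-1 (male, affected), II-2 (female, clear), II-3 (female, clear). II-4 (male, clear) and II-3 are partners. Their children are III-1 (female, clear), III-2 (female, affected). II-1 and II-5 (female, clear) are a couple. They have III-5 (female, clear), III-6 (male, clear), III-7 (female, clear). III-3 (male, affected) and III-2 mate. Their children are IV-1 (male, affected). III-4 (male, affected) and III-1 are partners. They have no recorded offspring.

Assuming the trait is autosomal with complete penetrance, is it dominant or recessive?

recessive

II-4 and II-3 are both clear yet have an affected child III-2. Under dominance, an affected child requires at least one affected parent, so the trait cannot be dominant.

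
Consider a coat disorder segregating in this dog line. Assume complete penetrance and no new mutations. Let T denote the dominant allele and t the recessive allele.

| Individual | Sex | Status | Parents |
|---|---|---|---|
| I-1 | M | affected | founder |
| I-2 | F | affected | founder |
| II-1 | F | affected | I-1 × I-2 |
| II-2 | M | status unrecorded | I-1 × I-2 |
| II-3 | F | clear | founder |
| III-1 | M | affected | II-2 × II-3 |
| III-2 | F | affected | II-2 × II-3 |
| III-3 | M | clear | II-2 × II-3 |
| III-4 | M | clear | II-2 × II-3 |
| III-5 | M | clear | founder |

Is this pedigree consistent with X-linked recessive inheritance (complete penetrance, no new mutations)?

A consistent assignment under X-linked recessive exists: I-1 X^t Y, I-2 X^t X^t, II-1 X^t X^t, II-2 X^t Y, II-3 X^T X^t, III-1 X^t Y, III-2 X^t X^t, III-3 X^T Y, III-4 X^T Y, III-5 X^T Y.
In this assignment every recorded phenotype matches its genotype and every non-founder's genotype is obtainable from its parents' genotypes, so the pedigree is consistent.

Yes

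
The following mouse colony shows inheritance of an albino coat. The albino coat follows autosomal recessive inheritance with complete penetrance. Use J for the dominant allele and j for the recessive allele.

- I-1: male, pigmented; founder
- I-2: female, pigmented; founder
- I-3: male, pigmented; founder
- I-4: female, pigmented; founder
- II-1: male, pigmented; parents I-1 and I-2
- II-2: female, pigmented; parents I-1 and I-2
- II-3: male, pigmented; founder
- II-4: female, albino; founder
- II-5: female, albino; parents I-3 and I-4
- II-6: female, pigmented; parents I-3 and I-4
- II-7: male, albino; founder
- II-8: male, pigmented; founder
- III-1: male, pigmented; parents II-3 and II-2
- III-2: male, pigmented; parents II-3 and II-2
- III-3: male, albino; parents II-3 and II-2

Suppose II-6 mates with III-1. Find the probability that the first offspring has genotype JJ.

4/9

I-3 is pigmented so carries J and passed j to II-5 (jj), so I-3 is Jj.
I-4 is pigmented so carries J and passed j to II-5 (jj), so I-4 is Jj.
II-6 is a pigmented offspring of I-3 (Jj) × I-4 (Jj), whose cross gives 1/4 JJ : 1/2 Jj : 1/4 jj; conditioning on being pigmented, II-6 is JJ with probability 1/3, Jj with probability 2/3.
II-3 is pigmented so carries J and passed j to III-3 (jj), so II-3 is Jj.
II-2 is pigmented so carries J and passed j to III-3 (jj), so II-2 is Jj.
III-1 is a pigmented offspring of II-3 (Jj) × II-2 (Jj), whose cross gives 1/4 JJ : 1/2 Jj : 1/4 jj; conditioning on being pigmented, III-1 is JJ with probability 1/3, Jj with probability 2/3.
Summing over parental genotype combinations, P(offspring has genotype JJ) = 1/9·1 + 2/9·1/2 + 2/9·1/2 + 4/9·1/4 = 4/9.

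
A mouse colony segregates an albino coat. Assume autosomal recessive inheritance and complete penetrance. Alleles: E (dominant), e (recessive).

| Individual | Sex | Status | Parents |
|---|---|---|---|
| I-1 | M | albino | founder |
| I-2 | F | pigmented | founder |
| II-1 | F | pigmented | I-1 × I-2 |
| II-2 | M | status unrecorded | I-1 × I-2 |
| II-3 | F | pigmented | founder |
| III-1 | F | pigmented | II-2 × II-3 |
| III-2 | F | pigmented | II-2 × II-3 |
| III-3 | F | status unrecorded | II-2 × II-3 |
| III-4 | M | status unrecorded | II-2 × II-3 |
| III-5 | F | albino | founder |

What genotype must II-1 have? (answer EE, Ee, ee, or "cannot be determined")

From phenotype alone, II-1 is EE or Ee.
II-1 is pigmented so carries E and received e from I-1 (ee), so II-1 is Ee.

Ee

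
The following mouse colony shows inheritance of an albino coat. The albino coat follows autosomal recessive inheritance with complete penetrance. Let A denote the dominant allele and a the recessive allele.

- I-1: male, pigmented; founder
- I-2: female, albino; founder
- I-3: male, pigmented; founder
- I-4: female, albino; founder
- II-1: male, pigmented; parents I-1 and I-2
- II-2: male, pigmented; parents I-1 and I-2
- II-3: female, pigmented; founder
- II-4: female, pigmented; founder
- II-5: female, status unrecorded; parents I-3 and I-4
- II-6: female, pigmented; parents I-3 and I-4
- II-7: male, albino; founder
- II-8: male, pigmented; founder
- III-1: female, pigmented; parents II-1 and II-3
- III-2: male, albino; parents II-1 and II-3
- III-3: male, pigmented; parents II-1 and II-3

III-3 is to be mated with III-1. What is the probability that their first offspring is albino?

1/9

II-1 is pigmented so carries A and received a from I-2 (aa), so II-1 is Aa.
II-3 is pigmented so carries A and passed a to III-2 (aa), so II-3 is Aa.
III-3 is a pigmented offspring of II-1 (Aa) × II-3 (Aa), whose cross gives 1/4 AA : 1/2 Aa : 1/4 aa; conditioning on being pigmented, III-3 is AA with probability 1/3, Aa with probability 2/3.
III-1 is a pigmented offspring of II-1 (Aa) × II-3 (Aa), whose cross gives 1/4 AA : 1/2 Aa : 1/4 aa; conditioning on being pigmented, III-1 is AA with probability 1/3, Aa with probability 2/3.
Summing over parental genotype combinations, P(offspring is albino) = 4/9·1/4 = 1/9.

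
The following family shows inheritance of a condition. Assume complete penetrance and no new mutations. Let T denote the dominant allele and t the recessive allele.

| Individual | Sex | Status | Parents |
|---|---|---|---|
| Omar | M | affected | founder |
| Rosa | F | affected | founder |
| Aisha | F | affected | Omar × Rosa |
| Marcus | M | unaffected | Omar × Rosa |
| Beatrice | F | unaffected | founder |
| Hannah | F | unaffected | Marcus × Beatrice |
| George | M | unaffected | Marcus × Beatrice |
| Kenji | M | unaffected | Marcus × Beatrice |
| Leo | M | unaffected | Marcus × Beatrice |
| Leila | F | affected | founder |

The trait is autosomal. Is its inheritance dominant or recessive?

dominant

Omar and Rosa are both affected yet have an unaffected child Marcus. Under a recessive model two affected parents are homozygous and every child would be affected, so the trait cannot be recessive.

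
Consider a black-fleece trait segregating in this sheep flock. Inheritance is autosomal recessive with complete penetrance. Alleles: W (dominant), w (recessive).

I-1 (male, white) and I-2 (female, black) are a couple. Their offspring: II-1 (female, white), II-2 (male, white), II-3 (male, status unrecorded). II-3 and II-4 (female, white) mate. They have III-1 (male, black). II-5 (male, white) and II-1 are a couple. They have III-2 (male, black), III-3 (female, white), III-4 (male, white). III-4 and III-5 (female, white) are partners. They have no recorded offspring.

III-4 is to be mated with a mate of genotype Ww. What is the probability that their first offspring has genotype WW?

II-5 is white so carries W and passed w to III-2 (ww), so II-5 is Ww.
II-1 is white so carries W and received w from I-2 (ww), so II-1 is Ww.
III-4 is a white offspring of II-5 (Ww) × II-1 (Ww), whose cross gives 1/4 WW : 1/2 Ww : 1/4 ww; conditioning on being white, III-4 is WW with probability 1/3, Ww with probability 2/3.
Summing over parental genotype combinations, P(offspring has genotype WW) = 1/3·1/2 + 2/3·1/4 = 1/3.

1/3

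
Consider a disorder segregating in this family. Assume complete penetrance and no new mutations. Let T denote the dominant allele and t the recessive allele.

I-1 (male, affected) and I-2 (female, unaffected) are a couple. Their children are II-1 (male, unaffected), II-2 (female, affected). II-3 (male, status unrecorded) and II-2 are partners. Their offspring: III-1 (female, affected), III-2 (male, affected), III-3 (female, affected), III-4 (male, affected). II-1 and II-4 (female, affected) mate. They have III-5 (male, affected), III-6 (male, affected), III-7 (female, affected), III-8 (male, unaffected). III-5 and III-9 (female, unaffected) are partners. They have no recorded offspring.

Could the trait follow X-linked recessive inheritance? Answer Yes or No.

Under X-linked recessive, III-7 (affected, female) cannot arise from II-1 (unaffected) × II-4 (affected).

No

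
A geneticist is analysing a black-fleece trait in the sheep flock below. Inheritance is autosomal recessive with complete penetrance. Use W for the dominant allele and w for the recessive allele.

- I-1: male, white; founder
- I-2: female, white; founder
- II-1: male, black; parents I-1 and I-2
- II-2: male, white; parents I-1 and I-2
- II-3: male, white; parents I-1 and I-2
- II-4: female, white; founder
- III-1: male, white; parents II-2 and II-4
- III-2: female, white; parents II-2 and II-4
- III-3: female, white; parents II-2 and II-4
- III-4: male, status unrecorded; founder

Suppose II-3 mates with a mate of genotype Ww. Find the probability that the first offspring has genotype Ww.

1/2

I-1 is white so carries W and passed w to II-1 (ww), so I-1 is Ww.
I-2 is white so carries W and passed w to II-1 (ww), so I-2 is Ww.
II-3 is a white offspring of I-1 (Ww) × I-2 (Ww), whose cross gives 1/4 WW : 1/2 Ww : 1/4 ww; conditioning on being white, II-3 is WW with probability 1/3, Ww with probability 2/3.
Summing over parental genotype combinations, P(offspring has genotype Ww) = 1/3·1/2 + 2/3·1/2 = 1/2.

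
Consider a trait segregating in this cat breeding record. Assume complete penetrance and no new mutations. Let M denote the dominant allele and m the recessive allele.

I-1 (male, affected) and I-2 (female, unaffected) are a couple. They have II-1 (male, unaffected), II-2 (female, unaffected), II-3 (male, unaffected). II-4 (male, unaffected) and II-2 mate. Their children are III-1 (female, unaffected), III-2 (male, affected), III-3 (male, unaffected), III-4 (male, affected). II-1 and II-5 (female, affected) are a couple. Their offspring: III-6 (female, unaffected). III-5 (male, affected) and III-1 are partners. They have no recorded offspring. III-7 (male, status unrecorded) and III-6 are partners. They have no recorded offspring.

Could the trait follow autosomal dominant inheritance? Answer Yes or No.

Under autosomal dominant, III-2 (affected, male) cannot arise from II-4 (unaffected) × II-2 (unaffected).

No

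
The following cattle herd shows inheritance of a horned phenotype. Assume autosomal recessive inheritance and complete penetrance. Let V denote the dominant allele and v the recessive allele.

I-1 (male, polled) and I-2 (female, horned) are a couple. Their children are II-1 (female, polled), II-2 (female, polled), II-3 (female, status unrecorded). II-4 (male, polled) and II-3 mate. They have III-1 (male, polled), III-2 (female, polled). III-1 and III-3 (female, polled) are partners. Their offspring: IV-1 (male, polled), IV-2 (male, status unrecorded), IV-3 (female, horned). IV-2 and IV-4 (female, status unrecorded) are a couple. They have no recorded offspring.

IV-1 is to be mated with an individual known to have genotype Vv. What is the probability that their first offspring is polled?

III-1 is polled so carries V and passed v to IV-3 (vv), so III-1 is Vv.
III-3 is polled so carries V and passed v to IV-3 (vv), so III-3 is Vv.
IV-1 is a polled offspring of III-1 (Vv) × III-3 (Vv), whose cross gives 1/4 VV : 1/2 Vv : 1/4 vv; conditioning on being polled, IV-1 is VV with probability 1/3, Vv with probability 2/3.
Summing over parental genotype combinations, P(offspring is polled) = 1/3·1 + 2/3·3/4 = 5/6.

5/6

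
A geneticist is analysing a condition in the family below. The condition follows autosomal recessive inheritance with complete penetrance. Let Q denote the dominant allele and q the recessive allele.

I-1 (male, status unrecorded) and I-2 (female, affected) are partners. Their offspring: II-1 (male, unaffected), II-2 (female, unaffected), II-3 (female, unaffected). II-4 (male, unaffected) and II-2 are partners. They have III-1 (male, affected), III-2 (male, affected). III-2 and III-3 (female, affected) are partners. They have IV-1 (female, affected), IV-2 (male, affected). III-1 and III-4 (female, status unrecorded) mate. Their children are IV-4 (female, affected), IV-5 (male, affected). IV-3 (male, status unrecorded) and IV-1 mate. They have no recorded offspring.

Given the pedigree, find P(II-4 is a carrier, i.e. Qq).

1

II-4 is unaffected so carries Q and passed q to III-1 (qq), so II-4 is Qq, giving P(Qq) = 1.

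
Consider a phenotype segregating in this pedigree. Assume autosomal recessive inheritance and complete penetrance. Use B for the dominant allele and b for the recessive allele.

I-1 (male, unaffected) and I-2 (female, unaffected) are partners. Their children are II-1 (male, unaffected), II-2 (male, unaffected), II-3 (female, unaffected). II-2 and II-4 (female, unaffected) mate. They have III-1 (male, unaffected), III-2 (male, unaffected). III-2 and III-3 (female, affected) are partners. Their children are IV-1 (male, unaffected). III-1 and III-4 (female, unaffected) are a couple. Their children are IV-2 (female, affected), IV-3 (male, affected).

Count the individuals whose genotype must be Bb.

3

Obligate heterozygotes: III-1 is unaffected so carries B and passed b to IV-2 (bb), so III-1 is Bb; III-4 is unaffected so carries B and passed b to IV-2 (bb), so III-4 is Bb; IV-1 is unaffected so carries B and received b from III-3 (bb), so IV-1 is Bb.
Every other individual is either homozygous by phenotype or has at least one consistent homozygous assignment, so the count is 3.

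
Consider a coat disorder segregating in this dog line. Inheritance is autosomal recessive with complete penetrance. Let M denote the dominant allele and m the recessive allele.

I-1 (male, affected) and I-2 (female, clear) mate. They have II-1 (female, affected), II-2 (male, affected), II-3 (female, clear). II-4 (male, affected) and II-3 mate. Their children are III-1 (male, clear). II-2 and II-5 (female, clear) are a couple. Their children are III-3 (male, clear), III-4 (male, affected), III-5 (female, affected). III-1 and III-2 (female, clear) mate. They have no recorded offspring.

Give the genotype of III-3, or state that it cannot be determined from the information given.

Mm

From phenotype alone, III-3 is MM or Mm.
III-3 is clear so carries M and received m from II-2 (mm), so III-3 is Mm.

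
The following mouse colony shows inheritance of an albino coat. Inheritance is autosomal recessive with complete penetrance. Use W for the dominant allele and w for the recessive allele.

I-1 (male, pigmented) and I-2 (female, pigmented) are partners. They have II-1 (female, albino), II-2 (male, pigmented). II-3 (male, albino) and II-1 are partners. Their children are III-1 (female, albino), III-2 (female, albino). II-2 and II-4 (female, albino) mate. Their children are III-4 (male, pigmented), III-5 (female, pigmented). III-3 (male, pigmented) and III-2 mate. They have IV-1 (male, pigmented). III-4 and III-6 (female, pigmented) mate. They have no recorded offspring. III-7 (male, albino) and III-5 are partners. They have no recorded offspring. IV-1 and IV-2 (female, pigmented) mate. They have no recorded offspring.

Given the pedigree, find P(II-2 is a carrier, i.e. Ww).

1/3

I-1 is pigmented so carries W and passed w to II-1 (ww), so I-1 is Ww.
I-2 is pigmented so carries W and passed w to II-1 (ww), so I-2 is Ww.
Their cross gives offspring ratios 1/4 WW : 1/2 Ww : 1/4 ww. Conditioning on II-2 being pigmented, P(Ww) = 1/2 / 3/4 = 2/3 before taking II-2's own offspring into account.
II-4 is albino, so II-4 is ww.
Now use II-2's offspring. Probability of each recorded status — pigmented son III-4: 1/2 if II-2 is Ww, 1 if WW; pigmented daughter III-5: 1/2 if II-2 is Ww, 1 if WW.
Bayes: P(Ww) = 2/3·1/4 / (2/3·1/4 + 1/3·1) = 1/3.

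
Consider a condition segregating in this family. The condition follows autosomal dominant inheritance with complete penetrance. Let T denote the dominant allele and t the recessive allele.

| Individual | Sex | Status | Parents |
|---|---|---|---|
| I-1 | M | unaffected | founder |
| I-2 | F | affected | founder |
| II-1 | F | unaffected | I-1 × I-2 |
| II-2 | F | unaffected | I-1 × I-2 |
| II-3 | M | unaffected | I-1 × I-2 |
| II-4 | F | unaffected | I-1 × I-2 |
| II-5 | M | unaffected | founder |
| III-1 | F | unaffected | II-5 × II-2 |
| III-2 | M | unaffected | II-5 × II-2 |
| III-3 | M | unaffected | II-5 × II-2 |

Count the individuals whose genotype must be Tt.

1

Obligate heterozygotes: I-2 is affected so carries T and passed t to II-1 (tt), so I-2 is Tt.
Every other individual is either homozygous by phenotype or has at least one consistent homozygous assignment, so the count is 1.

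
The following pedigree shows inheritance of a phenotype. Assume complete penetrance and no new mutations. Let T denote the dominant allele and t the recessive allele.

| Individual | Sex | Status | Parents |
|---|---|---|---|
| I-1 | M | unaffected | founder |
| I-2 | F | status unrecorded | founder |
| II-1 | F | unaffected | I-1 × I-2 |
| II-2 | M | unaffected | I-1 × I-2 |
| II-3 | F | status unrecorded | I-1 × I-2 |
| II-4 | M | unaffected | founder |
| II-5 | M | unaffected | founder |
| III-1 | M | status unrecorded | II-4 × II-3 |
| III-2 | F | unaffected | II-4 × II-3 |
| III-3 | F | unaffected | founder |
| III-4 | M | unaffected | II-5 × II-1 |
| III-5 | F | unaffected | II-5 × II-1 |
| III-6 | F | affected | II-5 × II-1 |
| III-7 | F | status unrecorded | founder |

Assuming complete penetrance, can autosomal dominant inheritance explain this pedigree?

No

Under autosomal dominant, III-6 (affected, female) cannot arise from II-5 (unaffected) × II-1 (unaffected).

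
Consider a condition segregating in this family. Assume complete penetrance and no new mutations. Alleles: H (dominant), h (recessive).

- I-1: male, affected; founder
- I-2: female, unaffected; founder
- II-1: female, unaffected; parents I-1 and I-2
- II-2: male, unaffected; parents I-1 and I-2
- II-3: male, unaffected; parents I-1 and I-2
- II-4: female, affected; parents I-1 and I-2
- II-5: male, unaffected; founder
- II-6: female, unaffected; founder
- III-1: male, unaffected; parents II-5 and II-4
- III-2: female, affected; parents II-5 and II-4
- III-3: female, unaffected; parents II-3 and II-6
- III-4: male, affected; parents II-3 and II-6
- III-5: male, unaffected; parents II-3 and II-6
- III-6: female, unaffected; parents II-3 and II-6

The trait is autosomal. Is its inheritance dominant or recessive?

II-3 and II-6 are both unaffected yet have an affected child III-4. Under dominance, an affected child requires at least one affected parent, so the trait cannot be dominant.

recessive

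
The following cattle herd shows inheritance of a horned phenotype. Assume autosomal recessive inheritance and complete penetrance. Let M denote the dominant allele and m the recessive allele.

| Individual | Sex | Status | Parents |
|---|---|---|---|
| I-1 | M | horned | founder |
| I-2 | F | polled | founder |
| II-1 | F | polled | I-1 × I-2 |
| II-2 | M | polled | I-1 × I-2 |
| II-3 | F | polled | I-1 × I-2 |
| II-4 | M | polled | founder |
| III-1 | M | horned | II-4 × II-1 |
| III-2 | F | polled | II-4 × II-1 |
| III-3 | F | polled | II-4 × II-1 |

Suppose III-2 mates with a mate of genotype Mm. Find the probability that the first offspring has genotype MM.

1/3

II-4 is polled so carries M and passed m to III-1 (mm), so II-4 is Mm.
II-1 is polled so carries M and received m from I-1 (mm), so II-1 is Mm.
III-2 is a polled offspring of II-4 (Mm) × II-1 (Mm), whose cross gives 1/4 MM : 1/2 Mm : 1/4 mm; conditioning on being polled, III-2 is MM with probability 1/3, Mm with probability 2/3.
Summing over parental genotype combinations, P(offspring has genotype MM) = 1/3·1/2 + 2/3·1/4 = 1/3.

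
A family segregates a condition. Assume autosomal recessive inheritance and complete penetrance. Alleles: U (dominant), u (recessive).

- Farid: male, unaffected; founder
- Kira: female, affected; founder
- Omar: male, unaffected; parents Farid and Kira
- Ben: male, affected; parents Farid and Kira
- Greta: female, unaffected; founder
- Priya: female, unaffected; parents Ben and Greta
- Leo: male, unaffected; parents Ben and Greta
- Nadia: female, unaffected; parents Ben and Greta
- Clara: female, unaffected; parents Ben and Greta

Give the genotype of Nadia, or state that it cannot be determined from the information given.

Uu

From phenotype alone, Nadia is UU or Uu.
Nadia is unaffected so carries U and received u from Ben (uu), so Nadia is Uu.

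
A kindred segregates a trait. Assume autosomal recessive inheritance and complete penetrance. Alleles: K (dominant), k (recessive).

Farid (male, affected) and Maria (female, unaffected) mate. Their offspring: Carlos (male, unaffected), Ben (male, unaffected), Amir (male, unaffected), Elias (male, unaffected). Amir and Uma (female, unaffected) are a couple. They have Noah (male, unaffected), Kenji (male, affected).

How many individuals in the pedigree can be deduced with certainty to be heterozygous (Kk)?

5

Obligate heterozygotes: Carlos is unaffected so carries K and received k from Farid (kk), so Carlos is Kk; Ben is unaffected so carries K and received k from Farid (kk), so Ben is Kk; Amir is unaffected so carries K and received k from Farid (kk), so Amir is Kk; Elias is unaffected so carries K and received k from Farid (kk), so Elias is Kk; Uma is unaffected so carries K and passed k to Kenji (kk), so Uma is Kk.
Every other individual is either homozygous by phenotype or has at least one consistent homozygous assignment, so the count is 5.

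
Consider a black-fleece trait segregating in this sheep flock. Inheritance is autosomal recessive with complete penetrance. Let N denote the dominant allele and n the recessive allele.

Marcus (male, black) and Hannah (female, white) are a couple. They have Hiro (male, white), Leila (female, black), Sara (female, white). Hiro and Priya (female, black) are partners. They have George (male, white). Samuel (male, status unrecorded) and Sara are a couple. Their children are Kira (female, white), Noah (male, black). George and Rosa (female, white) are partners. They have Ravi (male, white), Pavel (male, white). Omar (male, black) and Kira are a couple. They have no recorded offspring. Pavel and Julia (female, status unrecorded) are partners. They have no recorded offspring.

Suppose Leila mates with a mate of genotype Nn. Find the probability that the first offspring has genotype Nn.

1/2

Leila is black, so Leila is nn.
The cross gives 1/2 Nn : 1/2 nn, so P(offspring has genotype Nn) = 1/2.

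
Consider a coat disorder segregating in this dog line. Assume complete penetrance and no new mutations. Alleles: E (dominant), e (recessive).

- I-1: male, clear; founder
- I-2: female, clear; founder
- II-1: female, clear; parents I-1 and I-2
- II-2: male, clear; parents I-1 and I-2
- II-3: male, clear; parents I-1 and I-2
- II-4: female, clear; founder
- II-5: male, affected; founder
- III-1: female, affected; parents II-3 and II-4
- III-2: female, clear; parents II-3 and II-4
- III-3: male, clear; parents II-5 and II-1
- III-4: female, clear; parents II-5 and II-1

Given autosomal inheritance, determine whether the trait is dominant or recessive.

recessive

II-3 and II-4 are both clear yet have an affected child III-1. Under dominance, an affected child requires at least one affected parent, so the trait cannot be dominant.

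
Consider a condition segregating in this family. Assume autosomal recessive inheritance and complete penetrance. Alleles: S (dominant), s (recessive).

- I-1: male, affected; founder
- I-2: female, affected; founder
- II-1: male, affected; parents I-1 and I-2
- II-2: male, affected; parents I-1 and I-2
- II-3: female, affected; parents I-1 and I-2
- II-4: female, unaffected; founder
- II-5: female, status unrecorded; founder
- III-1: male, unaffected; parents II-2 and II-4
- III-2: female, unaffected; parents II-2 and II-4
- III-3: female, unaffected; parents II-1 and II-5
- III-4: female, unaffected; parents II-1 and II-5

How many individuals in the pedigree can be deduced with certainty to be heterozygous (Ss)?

4

Obligate heterozygotes: III-1 is unaffected so carries S and received s from II-2 (ss), so III-1 is Ss; III-2 is unaffected so carries S and received s from II-2 (ss), so III-2 is Ss; III-3 is unaffected so carries S and received s from II-1 (ss), so III-3 is Ss; III-4 is unaffected so carries S and received s from II-1 (ss), so III-4 is Ss.
Every other individual is either homozygous by phenotype or has at least one consistent homozygous assignment, so the count is 4.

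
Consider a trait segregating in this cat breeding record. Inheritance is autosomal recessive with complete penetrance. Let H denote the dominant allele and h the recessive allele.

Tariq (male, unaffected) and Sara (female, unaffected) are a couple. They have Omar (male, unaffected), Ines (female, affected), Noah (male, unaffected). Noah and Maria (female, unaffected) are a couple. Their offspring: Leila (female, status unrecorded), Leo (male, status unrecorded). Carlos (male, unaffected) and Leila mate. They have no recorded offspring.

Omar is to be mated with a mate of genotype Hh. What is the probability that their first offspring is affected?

Tariq is unaffected so carries H and passed h to Ines (hh), so Tariq is Hh.
Sara is unaffected so carries H and passed h to Ines (hh), so Sara is Hh.
Omar is an unaffected offspring of Tariq (Hh) × Sara (Hh), whose cross gives 1/4 HH : 1/2 Hh : 1/4 hh; conditioning on being unaffected, Omar is HH with probability 1/3, Hh with probability 2/3.
Summing over parental genotype combinations, P(offspring is affected) = 2/3·1/4 = 1/6.

1/6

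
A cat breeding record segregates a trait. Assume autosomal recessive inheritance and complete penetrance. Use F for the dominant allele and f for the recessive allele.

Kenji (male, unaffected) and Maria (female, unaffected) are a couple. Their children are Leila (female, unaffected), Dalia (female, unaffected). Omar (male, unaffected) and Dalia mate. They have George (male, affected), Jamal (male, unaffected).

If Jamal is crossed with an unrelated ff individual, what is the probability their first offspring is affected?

1/3

Omar is unaffected so carries F and passed f to George (ff), so Omar is Ff.
Dalia is unaffected so carries F and passed f to George (ff), so Dalia is Ff.
Jamal is an unaffected offspring of Omar (Ff) × Dalia (Ff), whose cross gives 1/4 FF : 1/2 Ff : 1/4 ff; conditioning on being unaffected, Jamal is FF with probability 1/3, Ff with probability 2/3.
Summing over parental genotype combinations, P(offspring is affected) = 2/3·1/2 = 1/3.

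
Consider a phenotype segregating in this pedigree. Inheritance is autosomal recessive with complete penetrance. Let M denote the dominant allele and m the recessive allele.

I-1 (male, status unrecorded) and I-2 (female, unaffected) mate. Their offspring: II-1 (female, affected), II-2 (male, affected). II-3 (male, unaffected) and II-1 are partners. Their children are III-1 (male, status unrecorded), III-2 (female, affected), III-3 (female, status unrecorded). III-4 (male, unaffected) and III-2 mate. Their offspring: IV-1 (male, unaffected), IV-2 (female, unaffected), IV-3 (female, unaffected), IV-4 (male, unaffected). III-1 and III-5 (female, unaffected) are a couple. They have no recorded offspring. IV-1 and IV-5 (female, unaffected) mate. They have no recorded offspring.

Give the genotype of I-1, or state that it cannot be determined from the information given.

cannot be determined

I-1's phenotype is unrecorded, and no parent or child forces a single allele at both positions; consistent genotype assignments exist with I-1 as Mm or mm.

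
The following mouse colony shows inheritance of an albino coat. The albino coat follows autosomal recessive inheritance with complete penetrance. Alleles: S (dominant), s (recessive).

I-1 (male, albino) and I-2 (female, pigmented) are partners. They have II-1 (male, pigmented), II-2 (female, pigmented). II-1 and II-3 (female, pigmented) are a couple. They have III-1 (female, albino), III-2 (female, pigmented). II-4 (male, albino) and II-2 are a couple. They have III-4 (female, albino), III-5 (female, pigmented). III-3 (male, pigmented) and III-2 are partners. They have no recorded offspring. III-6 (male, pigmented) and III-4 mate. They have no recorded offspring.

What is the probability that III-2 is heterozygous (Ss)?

2/3

II-1 is pigmented so carries S and received s from I-1 (ss), so II-1 is Ss.
II-3 is pigmented so carries S and passed s to III-1 (ss), so II-3 is Ss.
Their cross gives offspring ratios 1/4 SS : 1/2 Ss : 1/4 ss. Conditioning on III-2 being pigmented, P(Ss) = 1/2 / 3/4 = 2/3.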